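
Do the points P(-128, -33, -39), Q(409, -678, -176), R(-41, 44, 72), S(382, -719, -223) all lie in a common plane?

With P as base: PQ = (537, -645, -137), PR = (87, 77, 111), PS = (510, -686, -184).
PR × PS = (61978, 72618, -98952).
PQ · (PR × PS) = 0.
The scalar triple product vanishes, so the four points are coplanar.

Yes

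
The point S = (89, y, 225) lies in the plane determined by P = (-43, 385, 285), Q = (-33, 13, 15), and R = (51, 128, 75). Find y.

351

The plane through P, Q, R has equation 8730x − 23280y + 32398z = -104760.
Substituting S: (-23280)y + (8066520) = -104760, so y = 351.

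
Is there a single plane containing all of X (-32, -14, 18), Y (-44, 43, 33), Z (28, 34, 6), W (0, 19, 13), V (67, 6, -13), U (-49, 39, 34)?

Yes

The plane through X, Y, Z has normal n = XY × XZ = (-1404, 756, -3996) and equation n·P = -37584.
Checking the remaining points: n·W = -37584, n·V = -37584, n·U = -37584.
All equal -37584, so all 6 points lie in one plane.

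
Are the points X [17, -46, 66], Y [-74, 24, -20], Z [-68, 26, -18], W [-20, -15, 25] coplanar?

The four points are coplanar iff the 3×3 determinant with rows XY, XZ, XW is zero.
Rows: (-91, 70, -86), (-85, 72, -84), (-37, 31, -41).
Expanding along the first row: (-91)(-348) − (70)(377) + (-86)(29) = 2784.
Nonzero ⇒ not coplanar.

No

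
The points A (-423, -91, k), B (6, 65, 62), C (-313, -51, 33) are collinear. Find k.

Collinearity requires AB × AC = 0; each component is linear in k.
The x-component gives (-116)k + (2668) = 0, so k = 23.
The remaining components then also vanish.

23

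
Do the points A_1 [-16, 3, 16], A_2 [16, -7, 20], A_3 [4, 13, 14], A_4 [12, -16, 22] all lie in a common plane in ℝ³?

No

With A_1 as base: A_1A_2 = (32, -10, 4), A_1A_3 = (20, 10, -2), A_1A_4 = (28, -19, 6).
A_1A_3 × A_1A_4 = (22, -176, -660).
A_1A_2 · (A_1A_3 × A_1A_4) = -176.
Since -176 ≠ 0, the four points are not coplanar.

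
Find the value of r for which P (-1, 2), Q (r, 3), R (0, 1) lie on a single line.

The three points are collinear iff det[PQ; PR] = 0.
This determinant is linear in r: (-1)r + (-2) = 0, so r = -2.

-2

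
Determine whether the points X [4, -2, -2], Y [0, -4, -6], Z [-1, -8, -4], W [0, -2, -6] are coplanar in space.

No

The four points are coplanar iff the 3×3 determinant with rows XY, XZ, XW is zero.
Rows: (-4, -2, -4), (-5, -6, -2), (-4, 0, -4).
Expanding along the first row: (-4)(24) − (-2)(12) + (-4)(-24) = 24.
Nonzero ⇒ not coplanar.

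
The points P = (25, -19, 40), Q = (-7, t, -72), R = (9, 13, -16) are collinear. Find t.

Collinearity requires PQ × PR = 0; each component is linear in t.
The x-component gives (-56)t + (2520) = 0, so t = 45.
The remaining components then also vanish.

45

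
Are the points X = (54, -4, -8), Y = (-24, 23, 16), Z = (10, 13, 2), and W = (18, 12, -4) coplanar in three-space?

Yes

The four points are coplanar iff the 3×3 determinant with rows XY, XZ, XW is zero.
Rows: (-78, 27, 24), (-44, 17, 10), (-36, 16, 4).
Expanding along the first row: (-78)(-92) − (27)(184) + (24)(-92) = 0.
Zero determinant ⇒ coplanar.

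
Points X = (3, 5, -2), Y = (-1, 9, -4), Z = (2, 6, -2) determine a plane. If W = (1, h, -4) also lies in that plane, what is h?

A normal to the plane is n = XY × XZ = (2, 2, 0).
W lies in the plane iff n · XW = 0.
This gives (2)h + (-14) = 0, so h = 7.

7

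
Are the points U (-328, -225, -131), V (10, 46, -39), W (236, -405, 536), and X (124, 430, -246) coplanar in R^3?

The four points are coplanar iff the 3×3 determinant with rows UV, UW, UX is zero.
Rows: (338, 271, 92), (564, -180, 667), (452, 655, -115).
Expanding along the first row: (338)(-416185) − (271)(-366344) + (92)(450780) = 80454.
Nonzero ⇒ not coplanar.

No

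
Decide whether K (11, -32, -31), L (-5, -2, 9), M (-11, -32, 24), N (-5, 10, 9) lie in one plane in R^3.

The four points are coplanar iff the 3×3 determinant with rows KL, KM, KN is zero.
Rows: (-16, 30, 40), (-22, 0, 55), (-16, 42, 40).
Expanding along the first row: (-16)(-2310) − (30)(0) + (40)(-924) = 0.
Zero determinant ⇒ coplanar.

Yes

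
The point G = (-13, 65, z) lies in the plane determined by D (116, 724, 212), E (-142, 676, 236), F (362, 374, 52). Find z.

4

The plane through D, E, F has equation 16080x − 35376y + 102108z = -2100048.
Substituting G: (102108)z + (-2508480) = -2100048, so z = 4.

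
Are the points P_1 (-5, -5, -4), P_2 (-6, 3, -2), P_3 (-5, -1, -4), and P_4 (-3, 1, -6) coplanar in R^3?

No

The four points are coplanar iff the 3×3 determinant with rows P_1P_2, P_1P_3, P_1P_4 is zero.
Rows: (-1, 8, 2), (0, 4, 0), (2, 6, -2).
Expanding along the first row: (-1)(-8) − (8)(0) + (2)(-8) = -8.
Nonzero ⇒ not coplanar.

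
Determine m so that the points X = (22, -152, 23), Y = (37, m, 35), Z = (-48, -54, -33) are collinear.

Direction XZ = (-70, 98, -56). From the x-coordinate of Y, the parameter along the line is τ = (37 − 22)/(-70) = -3/14.
Then m = (-152) + (-3/14)·(98) = -173.

-173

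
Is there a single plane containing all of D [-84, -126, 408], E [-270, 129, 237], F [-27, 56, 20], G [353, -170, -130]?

The four points are coplanar iff the 3×3 determinant with rows DE, DF, DG is zero.
Rows: (-186, 255, -171), (57, 182, -388), (437, -44, -538).
Expanding along the first row: (-186)(-114988) − (255)(138890) + (-171)(-82042) = 0.
Zero determinant ⇒ coplanar.

Yes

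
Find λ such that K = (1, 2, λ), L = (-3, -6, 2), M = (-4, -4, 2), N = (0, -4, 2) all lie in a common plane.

The points are coplanar iff KL · (KM × KN) = 0.
Expanding, this is linear in λ: (8)λ + (-16) = 0.
So λ = 2.

2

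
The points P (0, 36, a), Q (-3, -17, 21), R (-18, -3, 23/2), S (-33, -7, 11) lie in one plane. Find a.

Coplanarity ⇔ det[PQ; PR; PS] = 0.
Expanding, this is linear in a: (-270)a + (-1350) = 0.
So a = -5.

-5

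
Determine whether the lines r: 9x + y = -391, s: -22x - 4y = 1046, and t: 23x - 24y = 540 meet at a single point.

Lines aᵢx + bᵢy = cᵢ with pairwise distinct directions are concurrent exactly when det[aᵢ bᵢ cᵢ] = 0.
Here the determinant is 14.
Nonzero, so no common point exists.

No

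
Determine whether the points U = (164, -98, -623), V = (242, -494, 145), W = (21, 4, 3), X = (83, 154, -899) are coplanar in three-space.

With U as base: UV = (78, -396, 768), UW = (-143, 102, 626), UX = (-81, 252, -276).
UW × UX = (-185904, -90174, -27774).
UV · (UW × UX) = -122040.
Since -122040 ≠ 0, the four points are not coplanar.

No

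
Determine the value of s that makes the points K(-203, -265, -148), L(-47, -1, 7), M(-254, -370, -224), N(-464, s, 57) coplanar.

Coplanarity ⇔ det[KL; KM; KN] = 0.
Expanding, this is linear in s: (3951)s + (1438164) = 0.
So s = -364.

-364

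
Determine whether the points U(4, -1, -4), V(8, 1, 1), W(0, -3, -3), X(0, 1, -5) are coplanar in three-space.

The four points are coplanar iff the 3×3 determinant with rows UV, UW, UX is zero.
Rows: (4, 2, 5), (-4, -2, 1), (-4, 2, -1).
Expanding along the first row: (4)(0) − (2)(8) + (5)(-16) = -96.
Nonzero ⇒ not coplanar.

No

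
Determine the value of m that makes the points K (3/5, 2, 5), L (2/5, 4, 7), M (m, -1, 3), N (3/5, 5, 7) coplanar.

3/5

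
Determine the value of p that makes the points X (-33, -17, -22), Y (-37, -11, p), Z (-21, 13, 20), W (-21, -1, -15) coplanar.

Normal to plane XZW: n = (-462, 420, -168); plane equation n·P = 11802.
Requiring n·Y = 11802: (-168)p + (12474) = 11802.
So p = 4.

4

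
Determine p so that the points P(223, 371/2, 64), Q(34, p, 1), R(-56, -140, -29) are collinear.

-35

Direction PR = (-279, -651/2, -93). From the x-coordinate of Q, the parameter along the line is τ = (34 − 223)/(-279) = 21/31.
Then p = 371/2 + 21/31·(-651/2) = -35.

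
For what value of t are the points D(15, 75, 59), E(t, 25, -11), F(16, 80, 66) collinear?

Collinearity requires DE × DF = 0; each component is linear in t.
The y-component gives (-7)t + (35) = 0, so t = 5.
The remaining components then also vanish.

5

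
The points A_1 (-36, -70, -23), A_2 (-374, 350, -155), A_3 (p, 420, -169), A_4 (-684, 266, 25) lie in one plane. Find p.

-450

Normal to plane A_1A_2A_4: n = (64512, 101760, 158592); plane equation n·P = -13093248.
Requiring n·A_3 = -13093248: (64512)p + (15937152) = -13093248.
So p = -450.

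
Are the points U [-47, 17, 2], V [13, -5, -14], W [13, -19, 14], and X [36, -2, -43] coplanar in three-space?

Yes

With U as base: UV = (60, -22, -16), UW = (60, -36, 12), UX = (83, -19, -45).
UW × UX = (1848, 3696, 1848).
UV · (UW × UX) = 0.
The scalar triple product vanishes, so the four points are coplanar.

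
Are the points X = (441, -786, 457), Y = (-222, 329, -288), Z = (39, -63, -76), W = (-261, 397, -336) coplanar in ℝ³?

Yes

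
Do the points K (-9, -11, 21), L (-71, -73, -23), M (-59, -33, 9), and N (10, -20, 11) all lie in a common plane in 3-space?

Yes

A normal to the plane through K, L, M is n = KL × KM = (-224, 1456, -1736).
The plane has equation n·P = -50456. For N: n·N = -50456.
Equal, so N lies in the plane and all four are coplanar.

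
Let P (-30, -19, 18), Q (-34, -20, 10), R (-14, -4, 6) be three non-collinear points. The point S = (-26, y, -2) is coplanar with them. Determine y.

A normal to the plane is n = PQ × PR = (132, -176, -44).
S lies in the plane iff n · PS = 0.
This gives (-176)y + (-1936) = 0, so y = -11.

-11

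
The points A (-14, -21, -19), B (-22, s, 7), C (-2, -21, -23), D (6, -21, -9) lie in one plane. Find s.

-21

The points are coplanar iff AB · (AC × AD) = 0.
Expanding, this is linear in s: (-200)s + (-4200) = 0.
So s = -21.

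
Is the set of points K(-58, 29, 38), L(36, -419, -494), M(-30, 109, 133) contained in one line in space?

KL = (94, -448, -532), KM = (28, 80, 95).
KL × KM = (0, -23826, 20064).
The cross product is nonzero, so the points do not lie on one line.

No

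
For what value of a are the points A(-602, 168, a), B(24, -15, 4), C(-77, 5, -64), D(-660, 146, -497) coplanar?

-511

The points are coplanar iff AB · (AC × AD) = 0.
Expanding, this is linear in a: (2581)a + (1318891) = 0.
So a = -511.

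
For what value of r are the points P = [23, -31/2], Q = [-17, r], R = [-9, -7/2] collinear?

-1/2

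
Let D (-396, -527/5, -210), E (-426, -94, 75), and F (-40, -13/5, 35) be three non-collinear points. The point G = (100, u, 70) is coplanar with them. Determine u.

169/5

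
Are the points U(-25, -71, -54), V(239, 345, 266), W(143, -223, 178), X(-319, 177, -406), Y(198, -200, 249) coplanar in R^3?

No

The plane through U, V, W has normal n = UV × UW = (145152, -7488, -110016) and equation n·P = 2843712.
Checking the remaining points: n·X = -2962368, n·Y = 2843712.
Since n·X = -2962368 ≠ 2843712, X is off the plane and the points are not all coplanar.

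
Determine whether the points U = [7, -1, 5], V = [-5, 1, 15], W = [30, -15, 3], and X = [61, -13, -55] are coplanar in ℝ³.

With U as base: UV = (-12, 2, 10), UW = (23, -14, -2), UX = (54, -12, -60).
UW × UX = (816, 1272, 480).
UV · (UW × UX) = -2448.
Since -2448 ≠ 0, the four points are not coplanar.

No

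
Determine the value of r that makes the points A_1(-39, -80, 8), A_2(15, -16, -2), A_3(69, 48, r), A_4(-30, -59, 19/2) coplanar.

Normal to plane A_1A_2A_4: n = (306, -171, 558); plane equation n·P = 6210.
Requiring n·A_3 = 6210: (558)r + (12906) = 6210.
So r = -12.

-12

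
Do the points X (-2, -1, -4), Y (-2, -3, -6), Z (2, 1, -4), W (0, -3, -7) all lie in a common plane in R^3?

Yes

The four points are coplanar iff the 3×3 determinant with rows XY, XZ, XW is zero.
Rows: (0, -2, -2), (4, 2, 0), (2, -2, -3).
Expanding along the first row: (0)(-6) − (-2)(-12) + (-2)(-12) = 0.
Zero determinant ⇒ coplanar.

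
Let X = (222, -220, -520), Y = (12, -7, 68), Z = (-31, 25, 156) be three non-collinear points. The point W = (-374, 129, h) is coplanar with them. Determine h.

436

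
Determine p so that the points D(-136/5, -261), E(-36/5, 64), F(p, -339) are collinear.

-32

The three points are collinear iff det[DE; DF] = 0.
This determinant is linear in p: (-325)p + (-10400) = 0, so p = -32.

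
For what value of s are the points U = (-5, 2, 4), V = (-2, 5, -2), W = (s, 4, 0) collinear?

Direction UV = (3, 3, -6). From the y-coordinate of W, the parameter along the line is τ = (4 − 2)/3 = 2/3.
Then s = (-5) + 2/3·(3) = -3.

-3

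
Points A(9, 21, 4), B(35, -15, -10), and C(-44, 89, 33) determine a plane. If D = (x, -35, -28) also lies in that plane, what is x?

65

A normal to the plane is n = AB × AC = (-92, -12, -140).
D lies in the plane iff n · AD = 0.
This gives (-92)x + (5980) = 0, so x = 65.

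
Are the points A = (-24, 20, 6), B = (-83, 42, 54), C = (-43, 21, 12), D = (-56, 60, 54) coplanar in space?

No

The four points are coplanar iff the 3×3 determinant with rows AB, AC, AD is zero.
Rows: (-59, 22, 48), (-19, 1, 6), (-32, 40, 48).
Expanding along the first row: (-59)(-192) − (22)(-720) + (48)(-728) = -7776.
Nonzero ⇒ not coplanar.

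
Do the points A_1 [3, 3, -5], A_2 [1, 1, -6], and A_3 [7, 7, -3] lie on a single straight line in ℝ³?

Yes

A_1A_2 = (-2, -2, -1), A_1A_3 = (4, 4, 2).
A_1A_2 × A_1A_3 = (0, 0, 0).
The cross product vanishes, so the three points are collinear.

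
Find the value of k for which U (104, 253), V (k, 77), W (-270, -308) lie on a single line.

-40/3

The three points are collinear iff det[UV; UW] = 0.
This determinant is linear in k: (-561)k + (-7480) = 0, so k = -40/3.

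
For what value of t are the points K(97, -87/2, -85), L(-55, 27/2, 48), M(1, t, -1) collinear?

Collinearity requires KL × KM = 0; each component is linear in t.
The x-component gives (-133)t + (-1995/2) = 0, so t = -15/2.
The remaining components then also vanish.

-15/2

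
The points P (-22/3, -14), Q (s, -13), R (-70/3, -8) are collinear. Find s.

-10

Collinearity: (Q − P) must be parallel to (R − P) = (-16, 6).
Cross-multiplying the components: (s − (-22/3))·(6) = (1)·(-16).
Solving gives s = -10.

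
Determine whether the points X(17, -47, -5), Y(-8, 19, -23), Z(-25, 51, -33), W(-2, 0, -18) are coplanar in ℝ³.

No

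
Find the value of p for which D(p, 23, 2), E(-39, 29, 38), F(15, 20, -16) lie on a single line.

-3

Collinearity requires DE × DF = 0; each component is linear in p.
The y-component gives (-54)p + (-162) = 0, so p = -3.
The remaining components then also vanish.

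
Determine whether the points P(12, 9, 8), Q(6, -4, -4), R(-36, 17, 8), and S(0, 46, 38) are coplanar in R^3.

A normal to the plane through P, Q, R is n = PQ × PR = (96, 576, -672).
The plane has equation n·X = 960. For S: n·S = 960.
Equal, so S lies in the plane and all four are coplanar.

Yes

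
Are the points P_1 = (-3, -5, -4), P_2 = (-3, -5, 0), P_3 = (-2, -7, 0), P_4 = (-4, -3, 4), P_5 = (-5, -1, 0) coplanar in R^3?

The plane through P_1, P_2, P_3 has normal n = P_1P_2 × P_1P_3 = (8, 4, 0) and equation n·P = -44.
Checking the remaining points: n·P_4 = -44, n·P_5 = -44.
All equal -44, so all 5 points lie in one plane.

Yes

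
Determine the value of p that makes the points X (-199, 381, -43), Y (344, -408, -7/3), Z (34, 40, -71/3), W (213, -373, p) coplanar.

323/3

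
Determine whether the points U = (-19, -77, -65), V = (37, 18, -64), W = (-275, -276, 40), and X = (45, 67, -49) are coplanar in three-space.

No

A normal to the plane through U, V, W is n = UV × UW = (10174, -6136, 13176).
The plane has equation n·P = -577274. For X: n·X = -598906.
-598906 ≠ -577274, so X is off the plane.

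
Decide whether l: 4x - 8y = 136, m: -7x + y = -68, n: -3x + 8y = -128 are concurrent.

The three lines meet at one point iff the augmented coefficient matrix [aᵢ bᵢ cᵢ] has rank < 3, i.e. its determinant vanishes.
Here the determinant is -8.
Nonzero, so no common point exists.

No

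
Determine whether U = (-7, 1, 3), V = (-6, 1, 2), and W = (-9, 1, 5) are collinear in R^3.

Yes

UV = (1, 0, -1), UW = (-2, 0, 2).
Each component of UW is -2 times the corresponding component of UV, so UW = -2·UV and the points are collinear.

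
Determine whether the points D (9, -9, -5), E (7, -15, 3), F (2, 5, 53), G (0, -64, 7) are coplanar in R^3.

Yes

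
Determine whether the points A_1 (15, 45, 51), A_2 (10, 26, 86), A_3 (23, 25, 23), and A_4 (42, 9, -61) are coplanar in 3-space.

Yes

The four points are coplanar iff the 3×3 determinant with rows A_1A_2, A_1A_3, A_1A_4 is zero.
Rows: (-5, -19, 35), (8, -20, -28), (27, -36, -112).
Expanding along the first row: (-5)(1232) − (-19)(-140) + (35)(252) = 0.
Zero determinant ⇒ coplanar.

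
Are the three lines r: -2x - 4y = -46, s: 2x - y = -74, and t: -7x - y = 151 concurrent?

Yes

Lines aᵢx + bᵢy = cᵢ with pairwise distinct directions are concurrent exactly when det[aᵢ bᵢ cᵢ] = 0.
Here the determinant is 0.
It vanishes, so the lines are concurrent at (-25, 24).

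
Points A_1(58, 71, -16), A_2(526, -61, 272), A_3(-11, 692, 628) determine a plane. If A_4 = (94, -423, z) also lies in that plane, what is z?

-546

Coplanarity requires A_1A_2 · (A_1A_3 × A_1A_4) = 0.
A_1A_2 = (468, -132, 288), A_1A_3 = (-69, 621, 644); the triple product is linear in z with coefficient 281520 and constant term 153709920.
Setting it to zero: z = -546.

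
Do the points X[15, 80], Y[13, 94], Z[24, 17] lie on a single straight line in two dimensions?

Yes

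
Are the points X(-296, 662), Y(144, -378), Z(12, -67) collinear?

XY = (440, -1040), XZ = (308, -729).
If collinear, XZ would be a scalar multiple of XY. But (440)·(-729) ≠ (-1040)·(308) (difference -440), so they are not parallel; the points are not collinear.

No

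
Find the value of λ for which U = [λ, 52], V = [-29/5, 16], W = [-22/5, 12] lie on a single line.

Collinearity: (U − V) must be parallel to (W − V) = (7/5, -4).
Cross-multiplying the components: (λ − (-29/5))·(-4) = (36)·(7/5).
Solving gives λ = -92/5.

-92/5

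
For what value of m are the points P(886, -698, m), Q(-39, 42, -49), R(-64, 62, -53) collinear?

Collinearity requires PQ × PR = 0; each component is linear in m.
The x-component gives (20)m + (-1980) = 0, so m = 99.
The remaining components then also vanish.

99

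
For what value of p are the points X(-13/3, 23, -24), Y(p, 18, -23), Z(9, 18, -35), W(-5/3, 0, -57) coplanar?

-31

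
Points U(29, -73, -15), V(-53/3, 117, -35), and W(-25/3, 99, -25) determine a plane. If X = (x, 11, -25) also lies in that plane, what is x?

23/3

The plane through U, V, W has equation 1540x + 280y − (2800/3)z = 38220.
Substituting X: (1540)x + (79240/3) = 38220, so x = 23/3.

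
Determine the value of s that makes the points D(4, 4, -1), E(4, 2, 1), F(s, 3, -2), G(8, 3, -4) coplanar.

Coplanarity ⇔ det[DE; DF; DG] = 0.
Expanding, this is linear in s: (-8)s + (48) = 0.
So s = 6.

6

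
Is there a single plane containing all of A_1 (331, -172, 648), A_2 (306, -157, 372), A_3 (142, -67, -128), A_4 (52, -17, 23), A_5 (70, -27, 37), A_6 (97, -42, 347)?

The plane through A_1, A_2, A_3 has normal n = A_1A_2 × A_1A_3 = (17340, 32764, 210) and equation n·P = 240212.
Checking the remaining points: n·A_4 = 349522, n·A_5 = 336942, n·A_6 = 378762.
Since n·A_4 = 349522 ≠ 240212, A_4 is off the plane and the points are not all coplanar.

No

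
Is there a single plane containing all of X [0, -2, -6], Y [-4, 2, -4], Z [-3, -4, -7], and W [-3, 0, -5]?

The four points are coplanar iff the 3×3 determinant with rows XY, XZ, XW is zero.
Rows: (-4, 4, 2), (-3, -2, -1), (-3, 2, 1).
Expanding along the first row: (-4)(0) − (4)(-6) + (2)(-12) = 0.
Zero determinant ⇒ coplanar.

Yes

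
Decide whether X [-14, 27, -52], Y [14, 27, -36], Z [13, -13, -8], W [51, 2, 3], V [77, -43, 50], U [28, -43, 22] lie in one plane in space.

Yes

The plane through X, Y, Z has normal n = XY × XZ = (640, -800, -1120) and equation n·P = 27680.
Checking the remaining points: n·W = 27680, n·V = 27680, n·U = 27680.
All equal 27680, so all 6 points lie in one plane.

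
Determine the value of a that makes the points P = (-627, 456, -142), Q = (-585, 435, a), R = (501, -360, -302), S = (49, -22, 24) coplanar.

75

Normal to plane PRS: n = (-211936, -295408, 12432); plane equation n·X = -3587520.
Requiring n·Q = -3587520: (12432)a + (-4519920) = -3587520.
So a = 75.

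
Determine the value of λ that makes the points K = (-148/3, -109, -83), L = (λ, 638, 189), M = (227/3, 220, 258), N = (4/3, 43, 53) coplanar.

208/3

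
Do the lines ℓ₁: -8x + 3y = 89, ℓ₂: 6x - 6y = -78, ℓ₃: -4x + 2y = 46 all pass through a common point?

Yes

Intersecting ℓ₁ and ℓ₂: solving the 2×2 system gives (x, y) = (-10, 3).
Substitute into ℓ₃: (-4)(-10) + (2)(3) = 46.
This equals 46, so (-10, 3) lies on all three lines and they are concurrent.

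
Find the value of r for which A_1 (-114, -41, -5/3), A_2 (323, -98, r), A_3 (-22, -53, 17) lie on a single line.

Collinearity requires A_1A_2 × A_1A_3 = 0; each component is linear in r.
The x-component gives (12)r + (-1044) = 0, so r = 87.
The remaining components then also vanish.

87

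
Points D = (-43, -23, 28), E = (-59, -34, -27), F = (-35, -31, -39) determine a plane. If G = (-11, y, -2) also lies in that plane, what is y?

A normal to the plane is n = DE × DF = (297, -1512, 216).
G lies in the plane iff n · DG = 0.
This gives (-1512)y + (-31752) = 0, so y = -21.

-21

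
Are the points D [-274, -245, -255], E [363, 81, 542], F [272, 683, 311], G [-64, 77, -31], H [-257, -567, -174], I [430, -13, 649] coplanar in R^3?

The plane through D, E, F has normal n = DE × DF = (-555100, 74620, 413140) and equation n·P = 28464800.
Checking the remaining points: n·G = 28464800, n·H = 28464800, n·I = 28464800.
All equal 28464800, so all 6 points lie in one plane.

Yes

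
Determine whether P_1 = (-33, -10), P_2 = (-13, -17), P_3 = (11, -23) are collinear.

No

P_1P_2 = (20, -7), P_1P_3 = (44, -13).
Twice the signed area of △P_1P_2P_3 is (20)(-13) − (-7)(44) = 48.
The area is nonzero, so the three points are not collinear.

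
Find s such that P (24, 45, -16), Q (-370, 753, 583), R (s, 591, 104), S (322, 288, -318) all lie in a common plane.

12

The points are coplanar iff PQ · (PR × PS) = 0.
Expanding, this is linear in s: (359373)s + (-4312476) = 0.
So s = 12.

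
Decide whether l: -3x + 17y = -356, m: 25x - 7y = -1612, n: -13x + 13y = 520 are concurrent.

Yes

Lines aᵢx + bᵢy = cᵢ with pairwise distinct directions are concurrent exactly when det[aᵢ bᵢ cᵢ] = 0.
Here the determinant is 0.
It vanishes, so the lines are concurrent at (-74, -34).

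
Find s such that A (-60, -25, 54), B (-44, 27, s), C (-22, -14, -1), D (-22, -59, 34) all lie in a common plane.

-6

The points are coplanar iff AB · (AC × AD) = 0.
Expanding, this is linear in s: (-1710)s + (-10260) = 0.
So s = -6.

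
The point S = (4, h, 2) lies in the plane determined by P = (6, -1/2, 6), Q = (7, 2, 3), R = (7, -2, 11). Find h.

-1/2

The plane through P, Q, R has equation 8x − 8y − 4z = 28.
Substituting S: (-8)h + (24) = 28, so h = -1/2.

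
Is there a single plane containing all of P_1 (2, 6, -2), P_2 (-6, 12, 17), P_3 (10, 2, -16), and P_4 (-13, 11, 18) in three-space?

A normal to the plane through P_1, P_2, P_3 is n = P_1P_2 × P_1P_3 = (-8, 40, -16).
The plane has equation n·P = 256. For P_4: n·P_4 = 256.
Equal, so P_4 lies in the plane and all four are coplanar.

Yes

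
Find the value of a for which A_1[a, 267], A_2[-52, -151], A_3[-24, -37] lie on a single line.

The three points are collinear iff det[A_1A_2; A_1A_3] = 0.
This determinant is linear in a: (-114)a + (5776) = 0, so a = 152/3.

152/3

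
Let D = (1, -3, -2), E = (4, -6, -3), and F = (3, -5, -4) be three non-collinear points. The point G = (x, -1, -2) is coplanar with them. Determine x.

-1

Coplanarity requires DE · (DF × DG) = 0.
DE = (3, -3, -1), DF = (2, -2, -2); the triple product is linear in x with coefficient 4 and constant term 4.
Setting it to zero: x = -1.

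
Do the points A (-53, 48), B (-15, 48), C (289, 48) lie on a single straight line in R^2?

AB = (38, 0), AC = (342, 0).
Twice the signed area of △ABC is (38)(0) − (0)(342) = 0.
The triangle is degenerate (zero area), so the points are collinear.

Yes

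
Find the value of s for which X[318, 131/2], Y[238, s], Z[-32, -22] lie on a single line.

91/2

Collinearity: (Y − X) must be parallel to (Z − X) = (-350, -175/2).
Cross-multiplying the components: (s − 131/2)·(-350) = (-80)·(-175/2).
Solving gives s = 91/2.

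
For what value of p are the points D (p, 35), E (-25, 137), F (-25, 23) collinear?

-25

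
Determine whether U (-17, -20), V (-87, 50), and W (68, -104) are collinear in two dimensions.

UV = (-70, 70), UW = (85, -84).
If collinear, UW would be a scalar multiple of UV. But (-70)·(-84) ≠ (70)·(85) (difference -70), so they are not parallel; the points are not collinear.

No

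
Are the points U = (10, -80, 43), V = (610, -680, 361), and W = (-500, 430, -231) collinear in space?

UV = (600, -600, 318), UW = (-510, 510, -274).
Comparing components 2 and 3: (-600)(-274) − (318)(510) = 2220 ≠ 0, so UV and UW are not parallel and the points are not collinear.

No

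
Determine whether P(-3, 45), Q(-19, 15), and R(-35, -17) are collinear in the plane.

No

PQ = (-16, -30), PR = (-32, -62).
Twice the signed area of △PQR is (-16)(-62) − (-30)(-32) = 32.
The area is nonzero, so the three points are not collinear.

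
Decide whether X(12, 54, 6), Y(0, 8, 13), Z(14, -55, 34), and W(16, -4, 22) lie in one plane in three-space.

Yes

The four points are coplanar iff the 3×3 determinant with rows XY, XZ, XW is zero.
Rows: (-12, -46, 7), (2, -109, 28), (4, -58, 16).
Expanding along the first row: (-12)(-120) − (-46)(-80) + (7)(320) = 0.
Zero determinant ⇒ coplanar.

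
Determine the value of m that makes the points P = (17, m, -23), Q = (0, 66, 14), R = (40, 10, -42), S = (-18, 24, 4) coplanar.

Coplanarity ⇔ det[PQ; PR; PS] = 0.
Expanding, this is linear in m: (-1408)m + (23936) = 0.
So m = 17.

17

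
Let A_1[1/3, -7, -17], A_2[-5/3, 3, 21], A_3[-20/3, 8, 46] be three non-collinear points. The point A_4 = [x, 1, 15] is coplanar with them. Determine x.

The plane through A_1, A_2, A_3 has equation 60x − 140y + 40z = 320.
Substituting A_4: (60)x + (460) = 320, so x = -7/3.

-7/3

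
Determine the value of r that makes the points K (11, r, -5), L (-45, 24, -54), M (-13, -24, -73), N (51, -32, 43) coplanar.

Coplanarity ⇔ det[KL; KM; KN] = 0.
Expanding, this is linear in r: (4928)r + (64064) = 0.
So r = -13.

-13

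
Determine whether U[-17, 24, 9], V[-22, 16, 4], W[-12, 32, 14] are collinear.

Yes

UV = (-5, -8, -5), UW = (5, 8, 5).
UV × UW = (0, 0, 0).
The cross product vanishes, so the three points are collinear.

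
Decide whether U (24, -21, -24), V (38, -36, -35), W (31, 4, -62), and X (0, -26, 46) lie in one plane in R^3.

No

The four points are coplanar iff the 3×3 determinant with rows UV, UW, UX is zero.
Rows: (14, -15, -11), (7, 25, -38), (-24, -5, 70).
Expanding along the first row: (14)(1560) − (-15)(-422) + (-11)(565) = 9295.
Nonzero ⇒ not coplanar.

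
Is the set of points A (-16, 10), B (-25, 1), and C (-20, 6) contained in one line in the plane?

Yes

AB = (-9, -9), AC = (-4, -4).
Twice the signed area of △ABC is (-9)(-4) − (-9)(-4) = 0.
The triangle is degenerate (zero area), so the points are collinear.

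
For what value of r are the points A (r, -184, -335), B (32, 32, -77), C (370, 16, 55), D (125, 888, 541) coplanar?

The points are coplanar iff AB · (AC × AD) = 0.
Expanding, this is linear in r: (122880)r + (28631040) = 0.
So r = -233.

-233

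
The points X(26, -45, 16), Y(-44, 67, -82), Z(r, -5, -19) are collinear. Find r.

1

Collinearity requires XY × XZ = 0; each component is linear in r.
The y-component gives (-98)r + (98) = 0, so r = 1.
The remaining components then also vanish.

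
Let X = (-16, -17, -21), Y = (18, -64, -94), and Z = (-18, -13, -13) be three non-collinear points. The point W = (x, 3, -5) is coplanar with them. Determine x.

-38

A normal to the plane is n = XY × XZ = (-84, -126, 42).
W lies in the plane iff n · XW = 0.
This gives (-84)x + (-3192) = 0, so x = -38.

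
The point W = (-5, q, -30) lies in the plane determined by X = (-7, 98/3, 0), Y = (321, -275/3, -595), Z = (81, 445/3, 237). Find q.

22

A normal to the plane is n = XY × XZ = (118064/3, -130096, 48880).
W lies in the plane iff n · XW = 0.
This gives (-130096)q + (2862112) = 0, so q = 22.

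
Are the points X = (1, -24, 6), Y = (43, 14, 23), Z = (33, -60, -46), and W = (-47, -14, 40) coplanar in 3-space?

With X as base: XY = (42, 38, 17), XZ = (32, -36, -52), XW = (-48, 10, 34).
XZ × XW = (-704, 1408, -1408).
XY · (XZ × XW) = 0.
The scalar triple product vanishes, so the four points are coplanar.

Yes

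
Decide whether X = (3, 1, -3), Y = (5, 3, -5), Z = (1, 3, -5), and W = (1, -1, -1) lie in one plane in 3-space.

A normal to the plane through X, Y, Z is n = XY × XZ = (0, 8, 8).
The plane has equation n·P = -16. For W: n·W = -16.
Equal, so W lies in the plane and all four are coplanar.

Yes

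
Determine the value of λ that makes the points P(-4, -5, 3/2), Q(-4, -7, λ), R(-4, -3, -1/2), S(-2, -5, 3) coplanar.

7/2

Coplanarity ⇔ det[PQ; PR; PS] = 0.
Expanding, this is linear in λ: (-4)λ + (14) = 0.
So λ = 7/2.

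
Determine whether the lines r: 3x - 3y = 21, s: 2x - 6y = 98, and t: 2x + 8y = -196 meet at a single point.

Yes

Intersecting r and s: solving the 2×2 system gives (x, y) = (-14, -21).
Substitute into t: (2)(-14) + (8)(-21) = -196.
This equals -196, so (-14, -21) lies on all three lines and they are concurrent.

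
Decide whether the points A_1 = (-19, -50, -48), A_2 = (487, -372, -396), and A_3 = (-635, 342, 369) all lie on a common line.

A_1A_2 = (506, -322, -348), A_1A_3 = (-616, 392, 417).
Comparing components 2 and 3: (-322)(417) − (-348)(392) = 2142 ≠ 0, so A_1A_2 and A_1A_3 are not parallel and the points are not collinear.

No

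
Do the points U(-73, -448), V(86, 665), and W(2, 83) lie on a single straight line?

No

UV = (159, 1113), UW = (75, 531).
Twice the signed area of △UVW is (159)(531) − (1113)(75) = 954.
The area is nonzero, so the three points are not collinear.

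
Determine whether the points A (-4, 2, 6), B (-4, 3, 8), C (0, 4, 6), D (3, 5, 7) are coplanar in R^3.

No

With A as base: AB = (0, 1, 2), AC = (4, 2, 0), AD = (7, 3, 1).
AC × AD = (2, -4, -2).
AB · (AC × AD) = -8.
Since -8 ≠ 0, the four points are not coplanar.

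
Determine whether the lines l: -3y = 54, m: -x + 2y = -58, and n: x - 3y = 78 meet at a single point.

Intersecting l and m: solving the 2×2 system gives (x, y) = (22, -18).
Substitute into n: (1)(22) + (-3)(-18) = 76.
But n requires 78 ≠ 76, so the three lines have no common point.

No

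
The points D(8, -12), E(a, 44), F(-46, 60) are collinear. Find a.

-34

The three points are collinear iff det[DE; DF] = 0.
This determinant is linear in a: (72)a + (2448) = 0, so a = -34.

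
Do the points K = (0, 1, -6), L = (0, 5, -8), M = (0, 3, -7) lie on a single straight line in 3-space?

KL = (0, 4, -2), KM = (0, 2, -1).
KL × KM = (0, 0, 0).
The cross product vanishes, so the three points are collinear.

Yes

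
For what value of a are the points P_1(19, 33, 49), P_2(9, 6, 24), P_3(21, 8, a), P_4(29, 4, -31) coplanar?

-3

Coplanarity ⇔ det[P_1P_2; P_1P_3; P_1P_4] = 0.
Expanding, this is linear in a: (-560)a + (-1680) = 0.
So a = -3.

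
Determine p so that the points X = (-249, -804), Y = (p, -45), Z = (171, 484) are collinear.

-3/2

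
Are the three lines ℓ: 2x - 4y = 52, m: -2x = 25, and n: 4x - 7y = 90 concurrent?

Intersecting ℓ and m: solving the 2×2 system gives (x, y) = (-25/2, -77/4).
Substitute into n: (4)(-25/2) + (-7)(-77/4) = 339/4.
But n requires 90 ≠ 339/4, so the three lines have no common point.

No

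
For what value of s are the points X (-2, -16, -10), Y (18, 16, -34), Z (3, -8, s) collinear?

-16

Direction XY = (20, 32, -24). From the x-coordinate of Z, the parameter along the line is τ = (3 − (-2))/20 = 1/4.
Then s = (-10) + 1/4·(-24) = -16.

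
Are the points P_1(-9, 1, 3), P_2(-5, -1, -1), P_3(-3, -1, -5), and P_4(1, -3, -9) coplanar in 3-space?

Yes

The four points are coplanar iff the 3×3 determinant with rows P_1P_2, P_1P_3, P_1P_4 is zero.
Rows: (4, -2, -4), (6, -2, -8), (10, -4, -12).
Expanding along the first row: (4)(-8) − (-2)(8) + (-4)(-4) = 0.
Zero determinant ⇒ coplanar.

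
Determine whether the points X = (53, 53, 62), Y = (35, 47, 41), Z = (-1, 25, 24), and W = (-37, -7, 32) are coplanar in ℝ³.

Yes

A normal to the plane through X, Y, Z is n = XY × XZ = (-360, 450, 180).
The plane has equation n·P = 15930. For W: n·W = 15930.
Equal, so W lies in the plane and all four are coplanar.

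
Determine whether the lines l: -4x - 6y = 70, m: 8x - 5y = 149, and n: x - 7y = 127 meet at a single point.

Yes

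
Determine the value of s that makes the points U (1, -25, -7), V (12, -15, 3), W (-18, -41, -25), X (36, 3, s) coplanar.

27

Normal to plane UVW: n = (-20, 8, 14); plane equation n·P = -318.
Requiring n·X = -318: (14)s + (-696) = -318.
So s = 27.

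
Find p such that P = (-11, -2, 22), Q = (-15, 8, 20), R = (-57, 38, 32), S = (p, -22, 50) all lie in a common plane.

-43

Coplanarity ⇔ det[PQ; PR; PS] = 0.
Expanding, this is linear in p: (180)p + (7740) = 0.
So p = -43.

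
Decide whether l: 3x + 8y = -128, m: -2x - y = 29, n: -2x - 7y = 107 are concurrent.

Yes

Lines aᵢx + bᵢy = cᵢ with pairwise distinct directions are concurrent exactly when det[aᵢ bᵢ cᵢ] = 0.
Here the determinant is 0.
It vanishes, so the lines are concurrent at (-8, -13).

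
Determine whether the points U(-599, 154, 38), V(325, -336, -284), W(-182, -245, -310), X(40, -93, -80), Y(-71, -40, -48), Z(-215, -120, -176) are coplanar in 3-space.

Yes

The plane through U, V, W has normal n = UV × UW = (42042, 187278, -164346) and equation n·P = -2587494.
Checking the remaining points: n·X = -2587494, n·Y = -2587494, n·Z = -2587494.
All equal -2587494, so all 6 points lie in one plane.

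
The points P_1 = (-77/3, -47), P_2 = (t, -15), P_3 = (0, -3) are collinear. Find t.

-7

Collinearity: (P_2 − P_1) must be parallel to (P_3 − P_1) = (77/3, 44).
Cross-multiplying the components: (t − (-77/3))·(44) = (32)·(77/3).
Solving gives t = -7.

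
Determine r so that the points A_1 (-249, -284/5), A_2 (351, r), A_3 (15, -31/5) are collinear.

Collinearity: (A_2 − A_1) must be parallel to (A_3 − A_1) = (264, 253/5).
Cross-multiplying the components: (r − (-284/5))·(264) = (600)·(253/5).
Solving gives r = 291/5.

291/5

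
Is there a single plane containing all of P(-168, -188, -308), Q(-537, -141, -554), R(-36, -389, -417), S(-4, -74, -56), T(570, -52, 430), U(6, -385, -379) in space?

No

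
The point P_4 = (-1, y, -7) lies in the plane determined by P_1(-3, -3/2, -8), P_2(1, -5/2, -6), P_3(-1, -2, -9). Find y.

-2

Coplanarity requires P_1P_2 · (P_1P_3 × P_1P_4) = 0.
P_1P_2 = (4, -1, 2), P_1P_3 = (2, -1/2, -1); the triple product is linear in y with coefficient 8 and constant term 16.
Setting it to zero: y = -2.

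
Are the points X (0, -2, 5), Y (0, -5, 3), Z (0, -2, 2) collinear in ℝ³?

No

XY = (0, -3, -2), XZ = (0, 0, -3).
Comparing components 2 and 3: (-3)(-3) − (-2)(0) = 9 ≠ 0, so XY and XZ are not parallel and the points are not collinear.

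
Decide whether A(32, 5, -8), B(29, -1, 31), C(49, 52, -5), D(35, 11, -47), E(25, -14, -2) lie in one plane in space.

No

The plane through A, B, C has normal n = AB × AC = (-1851, 672, -39) and equation n·P = -55560.
Checking the remaining points: n·D = -55560, n·E = -55605.
Since n·E = -55605 ≠ -55560, E is off the plane and the points are not all coplanar.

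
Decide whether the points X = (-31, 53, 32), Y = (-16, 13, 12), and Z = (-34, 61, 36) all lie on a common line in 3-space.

XY = (15, -40, -20), XZ = (-3, 8, 4).
XY × XZ = (0, 0, 0).
The cross product vanishes, so the three points are collinear.

Yes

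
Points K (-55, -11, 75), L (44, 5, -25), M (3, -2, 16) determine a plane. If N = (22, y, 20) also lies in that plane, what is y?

22

The plane through K, L, M has equation −44x + 41y − 37z = -806.
Substituting N: (41)y + (-1708) = -806, so y = 22.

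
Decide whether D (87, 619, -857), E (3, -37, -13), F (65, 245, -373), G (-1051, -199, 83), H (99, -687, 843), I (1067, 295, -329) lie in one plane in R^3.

The plane through D, E, F has normal n = DE × DF = (-1848, 22088, 16984) and equation n·P = -1043592.
Checking the remaining points: n·G = -1043592, n·H = -1039896, n·I = -1043592.
Since n·H = -1039896 ≠ -1043592, H is off the plane and the points are not all coplanar.

No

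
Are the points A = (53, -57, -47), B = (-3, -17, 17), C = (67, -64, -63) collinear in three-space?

AB = (-56, 40, 64), AC = (14, -7, -16).
AB × AC = (-192, 0, -168).
The cross product is nonzero, so the points do not lie on one line.

No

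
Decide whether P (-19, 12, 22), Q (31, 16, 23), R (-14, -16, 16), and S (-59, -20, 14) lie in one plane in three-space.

A normal to the plane through P, Q, R is n = PQ × PR = (4, 305, -1420).
The plane has equation n·X = -27656. For S: n·S = -26216.
-26216 ≠ -27656, so S is off the plane.

No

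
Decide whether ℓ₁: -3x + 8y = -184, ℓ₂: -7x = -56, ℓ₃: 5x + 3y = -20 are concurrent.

Lines aᵢx + bᵢy = cᵢ with pairwise distinct directions are concurrent exactly when det[aᵢ bᵢ cᵢ] = 0.
Here the determinant is 0.
It vanishes, so the lines are concurrent at (8, -20).

Yes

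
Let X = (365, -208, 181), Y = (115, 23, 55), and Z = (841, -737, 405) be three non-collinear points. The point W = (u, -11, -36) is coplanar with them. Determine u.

The plane through X, Y, Z has equation −14910x − 3976y + 22294z = -579928.
Substituting W: (-14910)u + (-758848) = -579928, so u = -12.

-12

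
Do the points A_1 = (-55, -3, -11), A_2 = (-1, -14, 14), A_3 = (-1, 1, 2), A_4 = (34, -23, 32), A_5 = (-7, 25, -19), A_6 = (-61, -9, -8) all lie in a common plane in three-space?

No

The plane through A_1, A_2, A_3 has normal n = A_1A_2 × A_1A_3 = (-243, 648, 810) and equation n·P = 2511.
Checking the remaining points: n·A_4 = 2754, n·A_5 = 2511, n·A_6 = 2511.
Since n·A_4 = 2754 ≠ 2511, A_4 is off the plane and the points are not all coplanar.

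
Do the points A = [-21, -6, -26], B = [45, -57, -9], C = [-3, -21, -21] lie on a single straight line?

No

AB = (66, -51, 17), AC = (18, -15, 5).
AB × AC = (0, -24, -72).
The cross product is nonzero, so the points do not lie on one line.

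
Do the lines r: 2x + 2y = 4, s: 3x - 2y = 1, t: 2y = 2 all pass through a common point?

Yes

Lines aᵢx + bᵢy = cᵢ with pairwise distinct directions are concurrent exactly when det[aᵢ bᵢ cᵢ] = 0.
Here the determinant is 0.
It vanishes, so the lines are concurrent at (1, 1).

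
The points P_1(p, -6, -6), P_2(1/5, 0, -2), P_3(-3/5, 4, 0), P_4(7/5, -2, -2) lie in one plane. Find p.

3/5

Coplanarity ⇔ det[P_1P_2; P_1P_3; P_1P_4] = 0.
Expanding, this is linear in p: (-4)p + (12/5) = 0.
So p = 3/5.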